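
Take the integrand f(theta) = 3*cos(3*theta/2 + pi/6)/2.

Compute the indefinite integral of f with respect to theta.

Check any antiderivative F(theta) by computing F'(theta) and comparing it with f(theta).
Check: d/dtheta[sin(3*theta/2 + pi/6)] = 3*cos(3*theta/2 + pi/6)/2 = f(theta).

F(theta) = sin(3*theta/2 + pi/6) + C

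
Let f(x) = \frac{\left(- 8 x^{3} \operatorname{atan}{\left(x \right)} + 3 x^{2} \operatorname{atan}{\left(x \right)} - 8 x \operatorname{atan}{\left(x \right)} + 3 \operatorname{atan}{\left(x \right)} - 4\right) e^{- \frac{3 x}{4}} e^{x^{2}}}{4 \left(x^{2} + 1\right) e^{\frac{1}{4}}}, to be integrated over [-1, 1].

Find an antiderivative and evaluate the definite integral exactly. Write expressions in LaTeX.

Antiderivative: F(x) = - e^{x^{2} - \frac{3 x}{4} - \frac{1}{4}} \operatorname{atan}{\left(x \right)}; value = - \frac{\pi e^{\frac{3}{2}}}{4} - \frac{\pi}{4}

f has the shape u'v + uv' for u = - \operatorname{atan}{\left(x \right)} and v = e^{x^{2} - \frac{3 x}{4} - \frac{1}{4}} — it is the derivative of the product u*v.
F(x) = - e^{x^{2} - \frac{3 x}{4} - \frac{1}{4}} \operatorname{atan}{\left(x \right)} is an antiderivative of f.
Check: d/dx[- e^{x^{2} - \frac{3 x}{4} - \frac{1}{4}} \operatorname{atan}{\left(x \right)}] = \frac{- 8 x^{3} \operatorname{atan}{\left(x \right)} + 3 x^{2} \operatorname{atan}{\left(x \right)} - 8 x \operatorname{atan}{\left(x \right)} + 3 \operatorname{atan}{\left(x \right)} - 4}{4 x^{2} e^{\frac{1}{4}} e^{\frac{3 x}{4}} e^{- x^{2}} + 4 e^{\frac{1}{4}} e^{\frac{3 x}{4}} e^{- x^{2}}}, which equals f(x).
F(1) = - \frac{\pi}{4}; F(-1) = \frac{\pi e^{\frac{3}{2}}}{4}.
Integral = F(1) - F(-1) = - \frac{\pi e^{\frac{3}{2}}}{4} - \frac{\pi}{4}.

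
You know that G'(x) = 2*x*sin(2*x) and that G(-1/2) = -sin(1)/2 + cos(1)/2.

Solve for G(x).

Check a candidate G(x) by differentiating: d/dx[G] must match the given G'(x).
A general antiderivative is -x*cos(2*x) + sin(2*x)/2 + C.
The condition gives C = -sin(1)/2 + cos(1)/2 - (-sin(1)/2 + cos(1)/2) = 0.
So G(x) = (-2*x*cos(2*x) + sin(2*x))/2.
Check: d/dx[(-2*x*cos(2*x) + sin(2*x))/2] = 2*x*sin(2*x) = G'(x).

G(x) = (-2*x*cos(2*x) + sin(2*x))/2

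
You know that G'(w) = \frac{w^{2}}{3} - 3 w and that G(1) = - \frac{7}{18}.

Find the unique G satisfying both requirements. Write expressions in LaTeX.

Integrate term by term and add the pieces.
A general antiderivative is \frac{w^{3}}{9} - \frac{3 w^{2}}{2} + C.
The condition gives C = - \frac{7}{18} - (- \frac{25}{18}) = 1.
So G(w) = \frac{w^{3}}{9} - \frac{3 w^{2}}{2} + 1.
Check: d/dw[\frac{w^{3}}{9} - \frac{3 w^{2}}{2} + 1] = \frac{w^{2}}{3} - 3 w = G'(w).

G(w) = \frac{w^{3}}{9} - \frac{3 w^{2}}{2} + 1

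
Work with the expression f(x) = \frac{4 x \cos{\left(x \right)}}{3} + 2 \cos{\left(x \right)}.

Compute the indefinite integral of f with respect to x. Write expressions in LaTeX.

F(x) = \frac{2 \left(2 x \sin{\left(x \right)} + 3 \sin{\left(x \right)} + 2 \cos{\left(x \right)}\right)}{3} + C

The integrand splits into summands that can be handled one at a time.
Check: d/dx[\frac{2 \left(2 x \sin{\left(x \right)} + 3 \sin{\left(x \right)} + 2 \cos{\left(x \right)}\right)}{3}] = \frac{4 x \cos{\left(x \right)}}{3} + 2 \cos{\left(x \right)} = f(x).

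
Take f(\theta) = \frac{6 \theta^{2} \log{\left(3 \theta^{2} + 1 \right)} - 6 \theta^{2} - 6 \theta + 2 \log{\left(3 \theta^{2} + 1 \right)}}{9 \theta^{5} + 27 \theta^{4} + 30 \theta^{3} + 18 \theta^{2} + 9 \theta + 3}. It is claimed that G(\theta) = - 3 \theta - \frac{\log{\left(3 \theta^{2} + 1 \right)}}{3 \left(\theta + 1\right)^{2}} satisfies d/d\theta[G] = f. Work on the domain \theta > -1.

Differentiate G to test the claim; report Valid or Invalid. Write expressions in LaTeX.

d/d\theta[G] = \frac{- 27 \theta^{5} - 81 \theta^{4} - 90 \theta^{3} + 6 \theta^{2} \log{\left(3 \theta^{2} + 1 \right)} - 60 \theta^{2} - 33 \theta + 2 \log{\left(3 \theta^{2} + 1 \right)} - 9}{9 \theta^{5} + 27 \theta^{4} + 30 \theta^{3} + 18 \theta^{2} + 9 \theta + 3}
d/d\theta[G] - f(\theta) = -3 != 0.

Invalid: d/d\theta[G] - f = -3, which is not 0.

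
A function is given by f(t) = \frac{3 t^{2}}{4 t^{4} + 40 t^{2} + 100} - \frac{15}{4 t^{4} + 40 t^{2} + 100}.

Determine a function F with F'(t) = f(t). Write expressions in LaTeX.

f has the shape u'v + uv' for u = - \frac{3 t}{4} and v = \frac{1}{t^{2} + 5} — it is the derivative of the product u*v.
Check: d/dt[- \frac{3 t}{4 \left(t^{2} + 5\right)}] = \frac{3 t^{2} - 15}{4 t^{4} + 40 t^{2} + 100}, which equals f(t).

An antiderivative is F(t) = - \frac{3 t}{4 \left(t^{2} + 5\right)}.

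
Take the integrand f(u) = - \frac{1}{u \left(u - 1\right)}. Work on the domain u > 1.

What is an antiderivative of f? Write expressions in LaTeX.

Factor the denominator (u \left(u - 1\right)) and decompose: f = - \frac{1}{u - 1} + \frac{1}{u}; each piece integrates to a log, atan, or power term.
Check: d/du[\log{\left(u \right)} - \log{\left(u - 1 \right)}] = - \frac{1}{u^{2} - u}, which equals f(u).

An antiderivative is F(u) = \log{\left(u \right)} - \log{\left(u - 1 \right)}.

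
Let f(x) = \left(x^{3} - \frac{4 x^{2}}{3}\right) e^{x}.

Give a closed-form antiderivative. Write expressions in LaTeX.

An antiderivative is F(x) = \frac{\left(3 x^{3} - 13 x^{2} + 26 x - 26\right) e^{x}}{3}.

Recognize the product-rule pattern: f = u'v + uv' with u = x^{3} - \frac{13 x^{2}}{3} + \frac{26 x}{3} - \frac{26}{3}, v = e^{x}, so integration by parts undoes it.
Check: d/dx[\frac{\left(3 x^{3} - 13 x^{2} + 26 x - 26\right) e^{x}}{3}] = x^{3} e^{x} - \frac{4 x^{2} e^{x}}{3}, which equals f(x).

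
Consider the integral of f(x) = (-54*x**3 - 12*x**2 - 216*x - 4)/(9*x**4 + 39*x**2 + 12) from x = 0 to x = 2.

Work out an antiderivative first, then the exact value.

Recover f(x) by differentiating a candidate F(x); any mismatch rules it out.
F(x) = -3*log(2*x**2 + 2/3) - 2*atan(x/2)/3 is an antiderivative of f.
Check: d/dx[-3*log(2*x**2 + 2/3) - 2*atan(x/2)/3] = (-54*x**3 - 12*x**2 - 216*x - 4)/(9*x**4 + 39*x**2 + 12) = f(x).
F(2) = -3*log(26/3) - pi/6; F(0) = -3*log(2/3).
Integral = F(2) - F(0) = -3*log(26/3) + 3*log(2/3) - pi/6.

Antiderivative: F(x) = -3*log(2*x**2 + 2/3) - 2*atan(x/2)/3; value = -3*log(26/3) + 3*log(2/3) - pi/6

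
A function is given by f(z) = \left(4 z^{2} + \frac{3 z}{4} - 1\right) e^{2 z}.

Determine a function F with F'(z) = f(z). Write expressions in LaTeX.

f has the shape u'v + uv' for u = 2 z^{2} - \frac{13 z}{8} + \frac{5}{16} and v = e^{2 z} — it is the derivative of the product u*v.
Check: d/dz[\frac{\left(32 z^{2} - 26 z + 5\right) e^{2 z}}{16}] = 4 z^{2} e^{2 z} + \frac{3 z e^{2 z}}{4} - e^{2 z}, which equals f(z).

An antiderivative is F(z) = \frac{\left(32 z^{2} - 26 z + 5\right) e^{2 z}}{16}.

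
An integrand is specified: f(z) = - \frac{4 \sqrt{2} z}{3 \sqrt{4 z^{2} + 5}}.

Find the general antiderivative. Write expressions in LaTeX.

f matches the chain-rule pattern g'(h)*h' with inner function h(z) = 2 z^{2} + \frac{5}{2}; substituting u = h(z) collapses the integral.
Check: d/dz[- \frac{\sqrt{2} \sqrt{4 z^{2} + 5}}{3}] = - \frac{4 \sqrt{2} z}{3 \sqrt{4 z^{2} + 5}} = f(z).

F(z) = - \frac{\sqrt{2} \sqrt{4 z^{2} + 5}}{3} + C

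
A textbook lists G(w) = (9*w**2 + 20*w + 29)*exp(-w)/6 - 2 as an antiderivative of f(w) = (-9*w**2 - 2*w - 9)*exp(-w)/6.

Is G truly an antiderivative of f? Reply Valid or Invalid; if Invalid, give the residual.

d/dw[G] = (-9*w**2 - 2*w - 9)*exp(-w)/6
This equals f(w) exactly, so the claim holds.

Valid - the claim checks out under differentiation.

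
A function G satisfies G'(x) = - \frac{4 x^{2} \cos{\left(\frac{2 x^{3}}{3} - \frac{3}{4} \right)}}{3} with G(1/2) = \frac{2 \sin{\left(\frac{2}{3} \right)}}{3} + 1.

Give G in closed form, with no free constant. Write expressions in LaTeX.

G(x) = 1 - \frac{2 \sin{\left(\frac{2 x^{3}}{3} - \frac{3}{4} \right)}}{3}

The substitution u = \frac{2 x^{3}}{3} - \frac{3}{4} works: G'(x) is exactly (dG/du)*(du/dx) for that inner function.
A general antiderivative is - \frac{2 \sin{\left(\frac{2 x^{3}}{3} - \frac{3}{4} \right)}}{3} + C.
The condition gives C = \frac{2 \sin{\left(\frac{2}{3} \right)}}{3} + 1 - (\frac{2 \sin{\left(\frac{2}{3} \right)}}{3}) = 1.
So G(x) = 1 - \frac{2 \sin{\left(\frac{2 x^{3}}{3} - \frac{3}{4} \right)}}{3}.
Check: d/dx[1 - \frac{2 \sin{\left(\frac{2 x^{3}}{3} - \frac{3}{4} \right)}}{3}] = - \frac{4 x^{2} \cos{\left(\frac{2 x^{3}}{3} - \frac{3}{4} \right)}}{3} = G'(x).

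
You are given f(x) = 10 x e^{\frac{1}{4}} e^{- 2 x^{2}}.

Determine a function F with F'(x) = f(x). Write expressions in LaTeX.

The substitution u = \frac{1}{4} - 2 x^{2} works: f is exactly (dF/du)*(du/dx) for that inner function.
Check: d/dx[- \frac{5 e^{\frac{1}{4}} e^{- 2 x^{2}}}{2}] = 10 x e^{\frac{1}{4}} e^{- 2 x^{2}} = f(x).

An antiderivative is F(x) = - \frac{5 e^{\frac{1}{4}} e^{- 2 x^{2}}}{2}.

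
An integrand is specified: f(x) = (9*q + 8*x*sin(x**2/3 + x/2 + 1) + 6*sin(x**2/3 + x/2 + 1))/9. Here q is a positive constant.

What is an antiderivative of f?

Since d/dx undoes antidifferentiation here, F'(x) = f(x) is required of F(x).
Check: d/dx[q*x - 4*cos(x**2/3 + x/2 + 1)/3] = q + 8*x*sin(x**2/3 + x/2 + 1)/9 + 2*sin(x**2/3 + x/2 + 1)/3, which equals f(x).

An antiderivative is F(x) = q*x - 4*cos(x**2/3 + x/2 + 1)/3.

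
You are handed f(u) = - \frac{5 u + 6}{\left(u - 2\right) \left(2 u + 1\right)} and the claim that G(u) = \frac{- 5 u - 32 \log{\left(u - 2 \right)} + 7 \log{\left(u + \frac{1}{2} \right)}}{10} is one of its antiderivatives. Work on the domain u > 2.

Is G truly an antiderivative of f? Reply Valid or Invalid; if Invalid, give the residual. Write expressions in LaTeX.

Invalid: d/du[G] - f = - \frac{1}{2}, which is not 0.

d/du[G] = \frac{- 2 u^{2} - 7 u - 10}{4 u^{2} - 6 u - 4}
d/du[G] - f(u) = - \frac{1}{2} != 0.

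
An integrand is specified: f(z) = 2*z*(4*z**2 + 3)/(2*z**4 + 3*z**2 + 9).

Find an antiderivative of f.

The substitution u = 2*z**4/3 + z**2 + 3 works: f is exactly (dF/du)*(du/dz) for that inner function.
Check: d/dz[log(2*z**4/3 + z**2 + 3)] = (8*z**3 + 6*z)/(2*z**4 + 3*z**2 + 9), which equals f(z).

An antiderivative is F(z) = log(2*z**4/3 + z**2 + 3).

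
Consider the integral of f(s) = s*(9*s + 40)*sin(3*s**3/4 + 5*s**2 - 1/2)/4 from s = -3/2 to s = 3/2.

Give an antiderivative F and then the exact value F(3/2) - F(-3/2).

Antiderivative: F(s) = -cos(3*s**3/4 + 5*s**2 - 1/2); value = -cos(425/32) + cos(263/32)

f matches the chain-rule pattern g'(h)*h' with inner function h(s) = 3*s**3/4 + 5*s**2 - 1/2; substituting u = h(s) collapses the integral.
F(s) = -cos(3*s**3/4 + 5*s**2 - 1/2) is an antiderivative of f.
Check: d/ds[-cos(3*s**3/4 + 5*s**2 - 1/2)] = 9*s**2*sin(3*s**3/4 + 5*s**2 - 1/2)/4 + 10*s*sin(3*s**3/4 + 5*s**2 - 1/2), which equals f(s).
F(3/2) = -cos(425/32); F(-3/2) = -cos(263/32).
Integral = F(3/2) - F(-3/2) = -cos(425/32) + cos(263/32).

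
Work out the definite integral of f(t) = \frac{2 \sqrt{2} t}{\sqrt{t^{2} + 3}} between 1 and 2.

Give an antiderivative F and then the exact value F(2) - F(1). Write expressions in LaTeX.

f matches the chain-rule pattern g'(h)*h' with inner function h(t) = \frac{t^{2}}{2} + \frac{3}{2}; substituting u = h(t) collapses the integral.
F(t) = 4 \sqrt{\frac{t^{2}}{2} + \frac{3}{2}} is an antiderivative of f.
Check: d/dt[4 \sqrt{\frac{t^{2}}{2} + \frac{3}{2}}] = \frac{2 \sqrt{2} t}{\sqrt{t^{2} + 3}} = f(t).
F(2) = 2 \sqrt{14}; F(1) = 4 \sqrt{2}.
Integral = F(2) - F(1) = - 4 \sqrt{2} + 2 \sqrt{14}.

Antiderivative: F(t) = 4 \sqrt{\frac{t^{2}}{2} + \frac{3}{2}}; value = - 4 \sqrt{2} + 2 \sqrt{14}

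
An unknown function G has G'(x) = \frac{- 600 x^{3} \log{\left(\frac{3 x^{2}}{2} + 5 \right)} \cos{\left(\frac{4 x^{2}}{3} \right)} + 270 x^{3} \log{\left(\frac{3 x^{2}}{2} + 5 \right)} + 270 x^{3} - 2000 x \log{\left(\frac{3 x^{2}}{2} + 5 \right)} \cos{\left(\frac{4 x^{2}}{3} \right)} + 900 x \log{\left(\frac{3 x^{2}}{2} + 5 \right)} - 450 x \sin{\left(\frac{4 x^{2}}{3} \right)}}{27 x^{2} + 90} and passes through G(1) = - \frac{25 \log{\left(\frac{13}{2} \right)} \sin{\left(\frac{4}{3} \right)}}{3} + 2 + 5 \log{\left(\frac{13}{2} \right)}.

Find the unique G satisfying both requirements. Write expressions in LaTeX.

G(x) = \frac{15 x^{2} \log{\left(\frac{3 x^{2}}{2} + 5 \right)} - 25 \log{\left(\frac{3 x^{2}}{2} + 5 \right)} \sin{\left(\frac{4 x^{2}}{3} \right)} + 6}{3}

G'(x) has the shape u'v + uv' for u = 5 x^{2} - \frac{25 \sin{\left(\frac{4 x^{2}}{3} \right)}}{3} and v = \log{\left(\frac{3 x^{2}}{2} + 5 \right)} — it is the derivative of the product u*v.
A general antiderivative is 5 \left(x^{2} - \frac{5 \sin{\left(\frac{4 x^{2}}{3} \right)}}{3}\right) \log{\left(\frac{3 x^{2}}{2} + 5 \right)} + C.
The condition gives C = - \frac{25 \log{\left(\frac{13}{2} \right)} \sin{\left(\frac{4}{3} \right)}}{3} + 2 + 5 \log{\left(\frac{13}{2} \right)} - (- \frac{25 \log{\left(\frac{13}{2} \right)} \sin{\left(\frac{4}{3} \right)}}{3} + 5 \log{\left(\frac{13}{2} \right)}) = 2.
So G(x) = \frac{15 x^{2} \log{\left(\frac{3 x^{2}}{2} + 5 \right)} - 25 \log{\left(\frac{3 x^{2}}{2} + 5 \right)} \sin{\left(\frac{4 x^{2}}{3} \right)} + 6}{3}.
Check: d/dx[\frac{15 x^{2} \log{\left(\frac{3 x^{2}}{2} + 5 \right)} - 25 \log{\left(\frac{3 x^{2}}{2} + 5 \right)} \sin{\left(\frac{4 x^{2}}{3} \right)} + 6}{3}] = \frac{- 600 x^{3} \log{\left(\frac{3 x^{2}}{2} + 5 \right)} \cos{\left(\frac{4 x^{2}}{3} \right)} + 270 x^{3} \log{\left(\frac{3 x^{2}}{2} + 5 \right)} + 270 x^{3} - 2000 x \log{\left(\frac{3 x^{2}}{2} + 5 \right)} \cos{\left(\frac{4 x^{2}}{3} \right)} + 900 x \log{\left(\frac{3 x^{2}}{2} + 5 \right)} - 450 x \sin{\left(\frac{4 x^{2}}{3} \right)}}{27 x^{2} + 90} = G'(x).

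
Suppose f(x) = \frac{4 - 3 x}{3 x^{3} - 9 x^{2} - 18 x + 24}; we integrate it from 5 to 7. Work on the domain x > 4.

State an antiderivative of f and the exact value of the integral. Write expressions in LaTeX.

The denominator factors as 3 \left(x - 4\right) \left(x - 1\right) \left(x + 2\right); partial fractions split f into directly integrable pieces: \frac{5}{27 \left(x + 2\right)} - \frac{1}{27 \left(x - 1\right)} - \frac{4}{27 \left(x - 4\right)}.
F(x) = - \frac{4 \log{\left(x - 4 \right)}}{27} - \frac{\log{\left(x - 1 \right)}}{27} + \frac{5 \log{\left(x + 2 \right)}}{27} is an antiderivative of f.
Check: d/dx[- \frac{4 \log{\left(x - 4 \right)}}{27} - \frac{\log{\left(x - 1 \right)}}{27} + \frac{5 \log{\left(x + 2 \right)}}{27}] = \frac{4 - 3 x}{3 x^{3} - 9 x^{2} - 18 x + 24} = f(x).
F(7) = - \frac{4 \log{\left(3 \right)}}{27} - \frac{\log{\left(6 \right)}}{27} + \frac{5 \log{\left(9 \right)}}{27}; F(5) = - \frac{\log{\left(4 \right)}}{27} + \frac{5 \log{\left(7 \right)}}{27}.
Integral = F(7) - F(5) = - \frac{5 \log{\left(7 \right)}}{27} - \frac{4 \log{\left(3 \right)}}{27} - \frac{\log{\left(6 \right)}}{27} + \frac{\log{\left(4 \right)}}{27} + \frac{5 \log{\left(9 \right)}}{27}.

Antiderivative: F(x) = - \frac{4 \log{\left(x - 4 \right)}}{27} - \frac{\log{\left(x - 1 \right)}}{27} + \frac{5 \log{\left(x + 2 \right)}}{27}; value = - \frac{5 \log{\left(7 \right)}}{27} - \frac{4 \log{\left(3 \right)}}{27} - \frac{\log{\left(6 \right)}}{27} + \frac{\log{\left(4 \right)}}{27} + \frac{5 \log{\left(9 \right)}}{27}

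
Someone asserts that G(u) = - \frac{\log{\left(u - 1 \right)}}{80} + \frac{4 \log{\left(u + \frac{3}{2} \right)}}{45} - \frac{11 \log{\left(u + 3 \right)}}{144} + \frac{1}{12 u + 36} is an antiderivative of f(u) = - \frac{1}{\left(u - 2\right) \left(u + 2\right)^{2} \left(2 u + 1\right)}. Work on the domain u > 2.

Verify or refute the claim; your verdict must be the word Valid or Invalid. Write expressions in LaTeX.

d/du[G] = - \frac{1}{2 u^{4} + 13 u^{3} + 21 u^{2} - 9 u - 27}
d/du[G] - f(u) = \frac{8 u^{3} + 27 u^{2} + 11 u - 19}{4 u^{8} + 36 u^{7} + 95 u^{6} - 31 u^{5} - 501 u^{4} - 605 u^{3} + 174 u^{2} + 612 u + 216} != 0.

Invalid: d/du[G] - f = \frac{8 u^{3} + 27 u^{2} + 11 u - 19}{4 u^{8} + 36 u^{7} + 95 u^{6} - 31 u^{5} - 501 u^{4} - 605 u^{3} + 174 u^{2} + 612 u + 216}, which is not 0.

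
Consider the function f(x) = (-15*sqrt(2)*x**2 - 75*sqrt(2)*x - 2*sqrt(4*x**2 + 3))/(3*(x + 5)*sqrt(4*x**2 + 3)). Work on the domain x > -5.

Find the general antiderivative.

An antiderivative F(x) passes only if d/dx[F] lands on f(x) exactly.
Check: d/dx[-(15*sqrt(2)*sqrt(4*x**2 + 3) + 8*log(x + 5))/12] = (-15*sqrt(2)*x**2 - 75*sqrt(2)*x - 2*sqrt(4*x**2 + 3))/(3*x*sqrt(4*x**2 + 3) + 15*sqrt(4*x**2 + 3)), which equals f(x).

F(x) = -(15*sqrt(2)*sqrt(4*x**2 + 3) + 8*log(x + 5))/12 + C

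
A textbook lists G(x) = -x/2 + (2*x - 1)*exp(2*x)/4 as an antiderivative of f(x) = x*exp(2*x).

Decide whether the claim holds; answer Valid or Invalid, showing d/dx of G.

d/dx[G] = x*exp(2*x) - 1/2
d/dx[G] - f(x) = -1/2 != 0.

Invalid: d/dx[G] - f = -1/2, which is not 0.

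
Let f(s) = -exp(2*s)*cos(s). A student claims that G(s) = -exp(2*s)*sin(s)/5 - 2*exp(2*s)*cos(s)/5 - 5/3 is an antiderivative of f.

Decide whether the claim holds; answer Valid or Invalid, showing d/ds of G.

d/ds[G] = -exp(2*s)*cos(s)
This equals f(s) exactly, so the claim holds.

Valid. The derivative of G reproduces f.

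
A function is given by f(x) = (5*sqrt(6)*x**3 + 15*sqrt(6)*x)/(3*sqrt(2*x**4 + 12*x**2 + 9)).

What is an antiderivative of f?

f matches the chain-rule pattern g'(h)*h' with inner function h(x) = x**4/3 + 2*x**2 + 3/2; substituting u = h(x) collapses the integral.
Check: d/dx[5*sqrt(x**4/3 + 2*x**2 + 3/2)/2] = (5*sqrt(6)*x**3 + 15*sqrt(6)*x)/(3*sqrt(2*x**4 + 12*x**2 + 9)) = f(x).

An antiderivative is F(x) = 5*sqrt(x**4/3 + 2*x**2 + 3/2)/2.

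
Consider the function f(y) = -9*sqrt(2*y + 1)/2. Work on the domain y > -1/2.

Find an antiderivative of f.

An antiderivative is F(y) = -3*y*sqrt(2*y + 1) - 3*sqrt(2*y + 1)/2.

Since d/dy undoes antidifferentiation here, F'(y) = f(y) is required of F(y).
Check: d/dy[-3*y*sqrt(2*y + 1) - 3*sqrt(2*y + 1)/2] = (-18*y - 9)/(2*sqrt(2*y + 1)), which equals f(y).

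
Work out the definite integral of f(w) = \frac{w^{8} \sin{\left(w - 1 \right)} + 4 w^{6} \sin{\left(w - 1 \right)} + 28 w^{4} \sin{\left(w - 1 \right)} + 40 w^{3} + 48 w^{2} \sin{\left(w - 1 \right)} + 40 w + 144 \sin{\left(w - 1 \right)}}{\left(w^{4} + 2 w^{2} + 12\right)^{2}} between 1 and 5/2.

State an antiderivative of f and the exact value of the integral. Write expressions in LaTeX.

Differentiate the proposed F(w) back; it has to land on f(w) exactly.
F(w) = \frac{- w^{4} \cos{\left(w - 1 \right)} - 2 w^{2} \cos{\left(w - 1 \right)} - 12 \cos{\left(w - 1 \right)} - 10}{w^{4} + 2 w^{2} + 12} is an antiderivative of f.
Check: d/dw[\frac{- w^{4} \cos{\left(w - 1 \right)} - 2 w^{2} \cos{\left(w - 1 \right)} - 12 \cos{\left(w - 1 \right)} - 10}{w^{4} + 2 w^{2} + 12}] = \frac{w^{8} \sin{\left(w - 1 \right)} + 4 w^{6} \sin{\left(w - 1 \right)} + 28 w^{4} \sin{\left(w - 1 \right)} + 40 w^{3} + 48 w^{2} \sin{\left(w - 1 \right)} + 40 w + 144 \sin{\left(w - 1 \right)}}{w^{8} + 4 w^{6} + 28 w^{4} + 48 w^{2} + 144}, which equals f(w).
F(5/2) = - \frac{160}{1017} - \cos{\left(\frac{3}{2} \right)}; F(1) = - \frac{5}{3}.
Integral = F(5/2) - F(1) = \frac{1535}{1017} - \cos{\left(\frac{3}{2} \right)}.

Antiderivative: F(w) = \frac{- w^{4} \cos{\left(w - 1 \right)} - 2 w^{2} \cos{\left(w - 1 \right)} - 12 \cos{\left(w - 1 \right)} - 10}{w^{4} + 2 w^{2} + 12}; value = \frac{1535}{1017} - \cos{\left(\frac{3}{2} \right)}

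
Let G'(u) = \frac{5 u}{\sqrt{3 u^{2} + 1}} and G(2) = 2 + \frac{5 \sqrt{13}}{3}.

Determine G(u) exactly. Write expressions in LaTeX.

G(u) = \frac{5 \sqrt{3 u^{2} + 1}}{3} + 2

G'(u) matches the chain-rule pattern g'(h)*h' with inner function h(u) = 3 u^{2} + 1; substituting w = h(u) collapses the integral.
A general antiderivative is \frac{5 \sqrt{3 u^{2} + 1}}{3} + C.
The condition gives C = 2 + \frac{5 \sqrt{13}}{3} - (\frac{5 \sqrt{13}}{3}) = 2.
So G(u) = \frac{5 \sqrt{3 u^{2} + 1}}{3} + 2.
Check: d/du[\frac{5 \sqrt{3 u^{2} + 1}}{3} + 2] = \frac{5 u}{\sqrt{3 u^{2} + 1}} = G'(u).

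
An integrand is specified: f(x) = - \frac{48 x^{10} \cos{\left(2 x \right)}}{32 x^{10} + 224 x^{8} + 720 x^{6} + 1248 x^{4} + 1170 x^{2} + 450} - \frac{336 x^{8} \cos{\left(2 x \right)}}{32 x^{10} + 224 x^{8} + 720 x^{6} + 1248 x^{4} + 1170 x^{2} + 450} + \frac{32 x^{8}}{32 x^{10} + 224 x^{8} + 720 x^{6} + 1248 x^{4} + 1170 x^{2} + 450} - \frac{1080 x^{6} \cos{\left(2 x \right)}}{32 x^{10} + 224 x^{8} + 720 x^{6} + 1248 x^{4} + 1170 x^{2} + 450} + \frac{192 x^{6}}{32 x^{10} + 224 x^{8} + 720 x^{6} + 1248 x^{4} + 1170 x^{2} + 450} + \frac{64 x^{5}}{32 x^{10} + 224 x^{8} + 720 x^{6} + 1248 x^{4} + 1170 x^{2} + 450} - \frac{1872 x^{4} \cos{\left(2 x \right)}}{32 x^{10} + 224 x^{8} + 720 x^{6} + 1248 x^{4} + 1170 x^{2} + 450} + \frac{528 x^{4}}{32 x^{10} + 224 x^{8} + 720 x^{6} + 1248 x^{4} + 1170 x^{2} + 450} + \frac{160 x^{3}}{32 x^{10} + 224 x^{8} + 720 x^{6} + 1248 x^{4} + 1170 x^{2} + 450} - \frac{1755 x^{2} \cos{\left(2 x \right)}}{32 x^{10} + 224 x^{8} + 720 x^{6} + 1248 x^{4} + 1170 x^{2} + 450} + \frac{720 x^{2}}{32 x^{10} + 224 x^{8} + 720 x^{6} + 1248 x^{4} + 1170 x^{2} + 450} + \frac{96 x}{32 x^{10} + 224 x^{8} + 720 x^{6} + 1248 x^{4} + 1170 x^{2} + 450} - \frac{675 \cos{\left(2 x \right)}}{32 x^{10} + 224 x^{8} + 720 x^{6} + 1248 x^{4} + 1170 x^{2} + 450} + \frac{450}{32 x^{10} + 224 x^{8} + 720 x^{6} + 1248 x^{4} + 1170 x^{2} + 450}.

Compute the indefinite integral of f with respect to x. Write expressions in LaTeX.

F(x) = \frac{- 12 x^{4} \sin{\left(2 x \right)} + 16 x^{4} \operatorname{atan}{\left(x \right)} - 36 x^{2} \sin{\left(2 x \right)} + 48 x^{2} \operatorname{atan}{\left(x \right)} - 45 \sin{\left(2 x \right)} + 60 \operatorname{atan}{\left(x \right)} - 8}{4 \left(4 x^{4} + 12 x^{2} + 15\right)} + C

The integrand splits into summands that can be handled one at a time.
Check: d/dx[\frac{- 12 x^{4} \sin{\left(2 x \right)} + 16 x^{4} \operatorname{atan}{\left(x \right)} - 36 x^{2} \sin{\left(2 x \right)} + 48 x^{2} \operatorname{atan}{\left(x \right)} - 45 \sin{\left(2 x \right)} + 60 \operatorname{atan}{\left(x \right)} - 8}{4 \left(4 x^{4} + 12 x^{2} + 15\right)}] = \frac{- 48 x^{10} \cos{\left(2 x \right)} - 336 x^{8} \cos{\left(2 x \right)} + 32 x^{8} - 1080 x^{6} \cos{\left(2 x \right)} + 192 x^{6} + 64 x^{5} - 1872 x^{4} \cos{\left(2 x \right)} + 528 x^{4} + 160 x^{3} - 1755 x^{2} \cos{\left(2 x \right)} + 720 x^{2} + 96 x - 675 \cos{\left(2 x \right)} + 450}{32 x^{10} + 224 x^{8} + 720 x^{6} + 1248 x^{4} + 1170 x^{2} + 450}, which equals f(x).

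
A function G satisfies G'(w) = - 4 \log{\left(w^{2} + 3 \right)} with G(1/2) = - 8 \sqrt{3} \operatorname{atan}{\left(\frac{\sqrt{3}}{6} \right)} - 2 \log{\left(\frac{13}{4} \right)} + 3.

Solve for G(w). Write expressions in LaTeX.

The proposed G(w) is checked by its d/dw: the result must match the given G'(w).
A general antiderivative is - 4 w \log{\left(w^{2} + 3 \right)} + 8 w - 8 \sqrt{3} \operatorname{atan}{\left(\frac{\sqrt{3} w}{3} \right)} + C.
The condition gives C = - 8 \sqrt{3} \operatorname{atan}{\left(\frac{\sqrt{3}}{6} \right)} - 2 \log{\left(\frac{13}{4} \right)} + 3 - (- 8 \sqrt{3} \operatorname{atan}{\left(\frac{\sqrt{3}}{6} \right)} - 2 \log{\left(\frac{13}{4} \right)} + 4) = -1.
So G(w) = - 4 w \log{\left(w^{2} + 3 \right)} + 8 w - 8 \sqrt{3} \operatorname{atan}{\left(\frac{\sqrt{3} w}{3} \right)} - 1.
Check: d/dw[- 4 w \log{\left(w^{2} + 3 \right)} + 8 w - 8 \sqrt{3} \operatorname{atan}{\left(\frac{\sqrt{3} w}{3} \right)} - 1] = - 4 \log{\left(w^{2} + 3 \right)} = G'(w).

G(w) = - 4 w \log{\left(w^{2} + 3 \right)} + 8 w - 8 \sqrt{3} \operatorname{atan}{\left(\frac{\sqrt{3} w}{3} \right)} - 1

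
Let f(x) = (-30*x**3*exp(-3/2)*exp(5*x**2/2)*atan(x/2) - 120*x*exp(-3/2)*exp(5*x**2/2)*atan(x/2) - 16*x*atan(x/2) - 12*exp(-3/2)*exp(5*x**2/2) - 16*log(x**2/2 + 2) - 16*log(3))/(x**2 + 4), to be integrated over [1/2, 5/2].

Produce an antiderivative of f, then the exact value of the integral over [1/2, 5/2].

Antiderivative: F(x) = -6*exp(-3/2)*exp(5*x**2/2)*atan(x/2) - 8*log(x**2/2 + 2)*atan(x/2) - 8*log(3)*atan(x/2); value = -6*exp(113/8)*atan(5/4) - 8*log(123/8)*atan(5/4) + 6*exp(-7/8)*atan(1/4) + 8*log(51/8)*atan(1/4)

Recognize the product-rule pattern: f = u'v + uv' with u = -6*exp(5*x**2/2 - 3/2) - 8*log(3*x**2/2 + 6), v = atan(x/2), so integration by parts undoes it.
F(x) = -6*exp(-3/2)*exp(5*x**2/2)*atan(x/2) - 8*log(x**2/2 + 2)*atan(x/2) - 8*log(3)*atan(x/2) is an antiderivative of f.
Check: d/dx[-6*exp(-3/2)*exp(5*x**2/2)*atan(x/2) - 8*log(x**2/2 + 2)*atan(x/2) - 8*log(3)*atan(x/2)] = (-30*x**3*exp(3/2)*exp(5*x**2/2)*atan(x/2) - 120*x*exp(3/2)*exp(5*x**2/2)*atan(x/2) - 16*x*exp(3)*atan(x/2) - 12*exp(3/2)*exp(5*x**2/2) - 16*exp(3)*log(x**2/2 + 2) - 16*exp(3)*log(3))/(x**2*exp(3) + 4*exp(3)), which equals f(x).
F(5/2) = -6*exp(113/8)*atan(5/4) - 8*log(41/8)*atan(5/4) - 8*log(3)*atan(5/4); F(1/2) = -8*log(3)*atan(1/4) - 8*log(17/8)*atan(1/4) - 6*exp(-7/8)*atan(1/4).
Integral = F(5/2) - F(1/2) = -6*exp(113/8)*atan(5/4) - 8*log(123/8)*atan(5/4) + 6*exp(-7/8)*atan(1/4) + 8*log(51/8)*atan(1/4).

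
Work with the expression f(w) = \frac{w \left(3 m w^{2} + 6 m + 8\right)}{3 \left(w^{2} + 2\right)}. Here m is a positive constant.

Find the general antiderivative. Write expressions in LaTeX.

Any candidate F(w) must reproduce f(w) exactly when differentiated.
Check: d/dw[\frac{m w^{2}}{2} + \frac{4 \log{\left(w^{2} + 2 \right)}}{3}] = \frac{3 m w^{3} + 6 m w + 8 w}{3 w^{2} + 6}, which equals f(w).

F(w) = \frac{m w^{2}}{2} + \frac{4 \log{\left(w^{2} + 2 \right)}}{3} + C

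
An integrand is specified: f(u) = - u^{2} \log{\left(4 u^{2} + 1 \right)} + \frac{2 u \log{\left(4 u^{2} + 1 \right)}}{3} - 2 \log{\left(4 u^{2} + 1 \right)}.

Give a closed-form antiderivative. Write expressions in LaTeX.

The integrand splits into summands that can be handled one at a time.
Check: d/du[- \frac{u^{3} \log{\left(4 u^{2} + 1 \right)}}{3} + \frac{2 u^{3}}{9} + \frac{u^{2} \log{\left(4 u^{2} + 1 \right)}}{3} - \frac{u^{2}}{3} - 2 u \log{\left(4 u^{2} + 1 \right)} + \frac{23 u}{6} + \frac{\log{\left(u^{2} + \frac{1}{4} \right)}}{12} - \frac{23 \operatorname{atan}{\left(2 u \right)}}{12}] = - u^{2} \log{\left(4 u^{2} + 1 \right)} + \frac{2 u \log{\left(4 u^{2} + 1 \right)}}{3} - 2 \log{\left(4 u^{2} + 1 \right)} = f(u).

An antiderivative is F(u) = - \frac{u^{3} \log{\left(4 u^{2} + 1 \right)}}{3} + \frac{2 u^{3}}{9} + \frac{u^{2} \log{\left(4 u^{2} + 1 \right)}}{3} - \frac{u^{2}}{3} - 2 u \log{\left(4 u^{2} + 1 \right)} + \frac{23 u}{6} + \frac{\log{\left(u^{2} + \frac{1}{4} \right)}}{12} - \frac{23 \operatorname{atan}{\left(2 u \right)}}{12}.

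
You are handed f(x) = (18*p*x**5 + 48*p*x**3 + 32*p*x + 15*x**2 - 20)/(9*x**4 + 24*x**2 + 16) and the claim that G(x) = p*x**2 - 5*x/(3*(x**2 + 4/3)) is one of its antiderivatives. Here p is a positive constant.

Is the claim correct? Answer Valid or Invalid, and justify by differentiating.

d/dx[G] = (18*p*x**5 + 48*p*x**3 + 32*p*x + 15*x**2 - 20)/(9*x**4 + 24*x**2 + 16)
This equals f(x) exactly, so the claim holds.

Valid: G'(x) = f(x).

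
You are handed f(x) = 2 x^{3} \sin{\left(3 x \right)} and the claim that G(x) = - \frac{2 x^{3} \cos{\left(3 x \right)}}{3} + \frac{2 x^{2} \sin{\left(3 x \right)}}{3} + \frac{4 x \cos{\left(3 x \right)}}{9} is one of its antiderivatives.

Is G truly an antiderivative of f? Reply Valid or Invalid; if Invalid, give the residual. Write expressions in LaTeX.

Invalid: d/dx[G] - f = \frac{4 \cos{\left(3 x \right)}}{9}, which is not 0.

d/dx[G] = 2 x^{3} \sin{\left(3 x \right)} + \frac{4 \cos{\left(3 x \right)}}{9}
d/dx[G] - f(x) = \frac{4 \cos{\left(3 x \right)}}{9} != 0.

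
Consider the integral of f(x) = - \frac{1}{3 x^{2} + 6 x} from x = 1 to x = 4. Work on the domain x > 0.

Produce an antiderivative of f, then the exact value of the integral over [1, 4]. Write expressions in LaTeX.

The denominator factors as 3 x \left(x + 2\right); partial fractions split f into directly integrable pieces: \frac{1}{6 \left(x + 2\right)} - \frac{1}{6 x}.
F(x) = - \frac{\log{\left(x \right)}}{6} + \frac{\log{\left(x + 2 \right)}}{6} is an antiderivative of f.
Check: d/dx[- \frac{\log{\left(x \right)}}{6} + \frac{\log{\left(x + 2 \right)}}{6}] = - \frac{1}{3 x^{2} + 6 x} = f(x).
F(4) = - \frac{\log{\left(4 \right)}}{6} + \frac{\log{\left(6 \right)}}{6}; F(1) = \frac{\log{\left(3 \right)}}{6}.
Integral = F(4) - F(1) = - \frac{\log{\left(4 \right)}}{6} - \frac{\log{\left(3 \right)}}{6} + \frac{\log{\left(6 \right)}}{6}.

Antiderivative: F(x) = - \frac{\log{\left(x \right)}}{6} + \frac{\log{\left(x + 2 \right)}}{6}; value = - \frac{\log{\left(4 \right)}}{6} - \frac{\log{\left(3 \right)}}{6} + \frac{\log{\left(6 \right)}}{6}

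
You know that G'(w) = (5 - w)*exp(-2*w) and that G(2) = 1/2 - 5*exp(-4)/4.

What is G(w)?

G(w) = (2*w + 2*exp(2*w) - 9)*exp(-2*w)/4

G'(w) has the shape u'v + uv' for u = w/2 - 9/4 and v = exp(-2*w) — it is the derivative of the product u*v.
A general antiderivative is (2*w - 9)*exp(-2*w)/4 + C.
The condition gives C = 1/2 - 5*exp(-4)/4 - (-5*exp(-4)/4) = 1/2.
So G(w) = (2*w + 2*exp(2*w) - 9)*exp(-2*w)/4.
Check: d/dw[(2*w + 2*exp(2*w) - 9)*exp(-2*w)/4] = (5 - w)*exp(-2*w) = G'(w).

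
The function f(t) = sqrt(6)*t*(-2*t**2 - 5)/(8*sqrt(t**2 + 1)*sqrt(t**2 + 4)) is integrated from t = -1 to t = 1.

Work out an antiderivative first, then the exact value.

Recognize the product-rule pattern: f = u'v + uv' with u = -sqrt(t**2 + 1)/4, v = sqrt(3*t**2/2 + 6), so integration by parts undoes it.
F(t) = -sqrt(6)*sqrt(t**2 + 1)*sqrt(t**2 + 4)/8 is an antiderivative of f.
Check: d/dt[-sqrt(6)*sqrt(t**2 + 1)*sqrt(t**2 + 4)/8] = (-2*sqrt(6)*t**3 - 5*sqrt(6)*t)/(8*sqrt(t**2 + 1)*sqrt(t**2 + 4)), which equals f(t).
F(1) = -sqrt(15)/4; F(-1) = -sqrt(15)/4.
Integral = F(1) - F(-1) = 0.

Antiderivative: F(t) = -sqrt(6)*sqrt(t**2 + 1)*sqrt(t**2 + 4)/8; value = 0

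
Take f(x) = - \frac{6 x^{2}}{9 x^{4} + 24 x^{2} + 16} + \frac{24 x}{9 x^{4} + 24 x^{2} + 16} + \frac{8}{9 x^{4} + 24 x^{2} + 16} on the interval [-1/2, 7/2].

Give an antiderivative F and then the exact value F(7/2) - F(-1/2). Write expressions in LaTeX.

Antiderivative: F(x) = \frac{x}{\frac{3 x^{2}}{2} + 2} - \frac{2}{\frac{3 x^{2}}{2} + 2}; value = \frac{3488}{3097}

f has the shape u'v + uv' for u = \frac{1}{\frac{3 x^{2}}{2} + 2} and v = x - 2 — it is the derivative of the product u*v.
F(x) = \frac{x}{\frac{3 x^{2}}{2} + 2} - \frac{2}{\frac{3 x^{2}}{2} + 2} is an antiderivative of f.
Check: d/dx[\frac{x}{\frac{3 x^{2}}{2} + 2} - \frac{2}{\frac{3 x^{2}}{2} + 2}] = \frac{- 6 x^{2} + 24 x + 8}{9 x^{4} + 24 x^{2} + 16}, which equals f(x).
F(7/2) = \frac{12}{163}; F(-1/2) = - \frac{20}{19}.
Integral = F(7/2) - F(-1/2) = \frac{3488}{3097}.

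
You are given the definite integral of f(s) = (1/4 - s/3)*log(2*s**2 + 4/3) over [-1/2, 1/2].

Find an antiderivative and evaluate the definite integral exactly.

Antiderivative: F(s) = -s**2*log(2*s**2 + 4/3)/6 + s**2/6 + s*log(2*s**2 + 4/3)/4 - s/2 - log(s**2 + 2/3)/9 + sqrt(6)*atan(sqrt(6)*s/2)/6; value = -1/2 + log(11/6)/4 + sqrt(6)*atan(sqrt(6)/4)/3

Since d/ds undoes antidifferentiation here, F'(s) = f(s) is required of F(s).
F(s) = -s**2*log(2*s**2 + 4/3)/6 + s**2/6 + s*log(2*s**2 + 4/3)/4 - s/2 - log(s**2 + 2/3)/9 + sqrt(6)*atan(sqrt(6)*s/2)/6 is an antiderivative of f.
Check: d/ds[-s**2*log(2*s**2 + 4/3)/6 + s**2/6 + s*log(2*s**2 + 4/3)/4 - s/2 - log(s**2 + 2/3)/9 + sqrt(6)*atan(sqrt(6)*s/2)/6] = -s*log(s**2 + 2/3)/3 - s*log(2)/3 + log(s**2 + 2/3)/4 + log(2)/4, which equals f(s).
F(1/2) = -5/24 - log(11/12)/9 + log(11/6)/12 + sqrt(6)*atan(sqrt(6)/4)/6; F(-1/2) = -sqrt(6)*atan(sqrt(6)/4)/6 - log(11/6)/6 - log(11/12)/9 + 7/24.
Integral = F(1/2) - F(-1/2) = -1/2 + log(11/6)/4 + sqrt(6)*atan(sqrt(6)/4)/3.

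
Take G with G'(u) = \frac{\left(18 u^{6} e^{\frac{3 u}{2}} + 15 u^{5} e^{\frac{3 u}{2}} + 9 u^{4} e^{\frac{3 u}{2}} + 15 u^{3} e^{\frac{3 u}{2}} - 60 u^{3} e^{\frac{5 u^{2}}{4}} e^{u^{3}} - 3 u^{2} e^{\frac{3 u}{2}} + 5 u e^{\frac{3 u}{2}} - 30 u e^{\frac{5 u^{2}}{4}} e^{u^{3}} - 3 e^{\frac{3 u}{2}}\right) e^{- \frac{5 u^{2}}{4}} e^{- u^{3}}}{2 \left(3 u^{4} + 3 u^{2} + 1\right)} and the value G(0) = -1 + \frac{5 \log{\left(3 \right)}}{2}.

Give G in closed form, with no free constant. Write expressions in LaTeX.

G(u) = \frac{- 2 e^{- u^{3} - \frac{5 u^{2}}{4} + \frac{3 u}{2}} - 5 \log{\left(u^{4} + u^{2} + \frac{1}{3} \right)}}{2}

Recover the given G'(u) by differentiating a candidate G(u); any mismatch rules it out.
A general antiderivative is - e^{- u^{3} - \frac{5 u^{2}}{4} + \frac{3 u}{2}} - \frac{5 \log{\left(u^{4} + u^{2} + \frac{1}{3} \right)}}{2} + C.
The condition gives C = -1 + \frac{5 \log{\left(3 \right)}}{2} - (-1 + \frac{5 \log{\left(3 \right)}}{2}) = 0.
So G(u) = \frac{- 2 e^{- u^{3} - \frac{5 u^{2}}{4} + \frac{3 u}{2}} - 5 \log{\left(u^{4} + u^{2} + \frac{1}{3} \right)}}{2}.
Check: d/du[\frac{- 2 e^{- u^{3} - \frac{5 u^{2}}{4} + \frac{3 u}{2}} - 5 \log{\left(u^{4} + u^{2} + \frac{1}{3} \right)}}{2}] = \frac{18 u^{6} e^{\frac{3 u}{2}} e^{- \frac{5 u^{2}}{4}} e^{- u^{3}} + 15 u^{5} e^{\frac{3 u}{2}} e^{- \frac{5 u^{2}}{4}} e^{- u^{3}} + 9 u^{4} e^{\frac{3 u}{2}} e^{- \frac{5 u^{2}}{4}} e^{- u^{3}} + 15 u^{3} e^{\frac{3 u}{2}} e^{- \frac{5 u^{2}}{4}} e^{- u^{3}} - 60 u^{3} - 3 u^{2} e^{\frac{3 u}{2}} e^{- \frac{5 u^{2}}{4}} e^{- u^{3}} + 5 u e^{\frac{3 u}{2}} e^{- \frac{5 u^{2}}{4}} e^{- u^{3}} - 30 u - 3 e^{\frac{3 u}{2}} e^{- \frac{5 u^{2}}{4}} e^{- u^{3}}}{6 u^{4} + 6 u^{2} + 2}, which equals G'(u).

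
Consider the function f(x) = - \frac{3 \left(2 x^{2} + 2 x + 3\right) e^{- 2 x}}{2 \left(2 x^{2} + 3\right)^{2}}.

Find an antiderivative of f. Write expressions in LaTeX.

Recognize the product-rule pattern: f = u'v + uv' with u = \frac{3}{8 \left(x^{2} + \frac{3}{2}\right)}, v = e^{- 2 x}, so integration by parts undoes it.
Check: d/dx[\frac{3 e^{- 2 x}}{4 \left(2 x^{2} + 3\right)}] = \frac{- 6 x^{2} - 6 x - 9}{8 x^{4} e^{2 x} + 24 x^{2} e^{2 x} + 18 e^{2 x}}, which equals f(x).

An antiderivative is F(x) = \frac{3 e^{- 2 x}}{4 \left(2 x^{2} + 3\right)}.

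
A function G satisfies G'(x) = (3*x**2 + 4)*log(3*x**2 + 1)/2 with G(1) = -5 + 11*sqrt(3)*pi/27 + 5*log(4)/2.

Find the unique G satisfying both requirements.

G(x) = x**3*log(3*x**2 + 1)/2 - x**3/3 + 2*x*log(3*x**2 + 1) - 11*x/3 + 11*sqrt(3)*atan(sqrt(3)*x)/9 - 1

For G(x) to be correct, d/dx[G] must agree with the stated G'(x) identically.
A general antiderivative is -x**3/3 - 11*x/3 + (x**3/2 + 2*x)*log(3*x**2 + 1) + 11*sqrt(3)*atan(sqrt(3)*x)/9 + C.
The condition gives C = -5 + 11*sqrt(3)*pi/27 + 5*log(4)/2 - (-4 + 11*sqrt(3)*pi/27 + 5*log(4)/2) = -1.
So G(x) = x**3*log(3*x**2 + 1)/2 - x**3/3 + 2*x*log(3*x**2 + 1) - 11*x/3 + 11*sqrt(3)*atan(sqrt(3)*x)/9 - 1.
Check: d/dx[x**3*log(3*x**2 + 1)/2 - x**3/3 + 2*x*log(3*x**2 + 1) - 11*x/3 + 11*sqrt(3)*atan(sqrt(3)*x)/9 - 1] = 3*x**2*log(3*x**2 + 1)/2 + 2*log(3*x**2 + 1), which equals G'(x).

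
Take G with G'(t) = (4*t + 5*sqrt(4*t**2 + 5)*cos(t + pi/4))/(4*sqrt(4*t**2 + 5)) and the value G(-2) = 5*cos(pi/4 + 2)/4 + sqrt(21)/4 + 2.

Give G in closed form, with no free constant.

Whatever form G(t) takes, its d/dt must return the stated G'(t).
A general antiderivative is sqrt(4*t**2 + 5)/4 + 5*sin(t + pi/4)/4 + C.
The condition gives C = 5*cos(pi/4 + 2)/4 + sqrt(21)/4 + 2 - (5*cos(pi/4 + 2)/4 + sqrt(21)/4) = 2.
So G(t) = (sqrt(4*t**2 + 5) + 5*sin(t + pi/4) + 8)/4.
Check: d/dt[(sqrt(4*t**2 + 5) + 5*sin(t + pi/4) + 8)/4] = (4*t + 5*sqrt(4*t**2 + 5)*cos(t + pi/4))/(4*sqrt(4*t**2 + 5)) = G'(t).

G(t) = (sqrt(4*t**2 + 5) + 5*sin(t + pi/4) + 8)/4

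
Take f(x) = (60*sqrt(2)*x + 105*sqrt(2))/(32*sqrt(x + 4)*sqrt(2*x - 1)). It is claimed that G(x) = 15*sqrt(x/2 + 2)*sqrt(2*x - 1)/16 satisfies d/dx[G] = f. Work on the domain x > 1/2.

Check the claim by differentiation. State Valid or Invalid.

d/dx[G] = sqrt(2)*(60*x + 105)/(64*sqrt(x + 4)*sqrt(2*x - 1))
d/dx[G] - f(x) = (-60*x*sqrt(x + 4)*sqrt(2*x - 1) - 105*sqrt(x + 4)*sqrt(2*x - 1))/(64*sqrt(2)*x**2 + 224*sqrt(2)*x - 128*sqrt(2)) != 0.

Invalid: d/dx[G] - f = (-60*x*sqrt(x + 4)*sqrt(2*x - 1) - 105*sqrt(x + 4)*sqrt(2*x - 1))/(64*sqrt(2)*x**2 + 224*sqrt(2)*x - 128*sqrt(2)), which is not 0.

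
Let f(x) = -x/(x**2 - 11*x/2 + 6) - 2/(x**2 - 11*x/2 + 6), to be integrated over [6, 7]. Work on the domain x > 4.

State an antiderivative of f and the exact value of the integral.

Antiderivative: F(x) = -12*log(x - 4)/5 + 7*log(x - 3/2)/5; value = -12*log(3)/5 - 7*log(9/2)/5 + 12*log(2)/5 + 7*log(11/2)/5

Factor the denominator ((x - 4)*(2*x - 3)) and decompose: f = 14/(5*(2*x - 3)) - 12/(5*(x - 4)); each piece integrates to a log, atan, or power term.
F(x) = -12*log(x - 4)/5 + 7*log(x - 3/2)/5 is an antiderivative of f.
Check: d/dx[-12*log(x - 4)/5 + 7*log(x - 3/2)/5] = (-2*x - 4)/(2*x**2 - 11*x + 12), which equals f(x).
F(7) = -12*log(3)/5 + 7*log(11/2)/5; F(6) = -12*log(2)/5 + 7*log(9/2)/5.
Integral = F(7) - F(6) = -12*log(3)/5 - 7*log(9/2)/5 + 12*log(2)/5 + 7*log(11/2)/5.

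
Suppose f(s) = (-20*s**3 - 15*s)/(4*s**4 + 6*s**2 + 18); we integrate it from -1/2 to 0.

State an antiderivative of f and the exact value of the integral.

Antiderivative: F(s) = -5*log(2*s**4 + 3*s**2 + 9)/4; value = -5*log(3/2)/4 + 5*log(79/48)/4

The substitution u = s**4/3 + s**2/2 + 3/2 works: f is exactly (dF/du)*(du/ds) for that inner function.
F(s) = -5*log(2*s**4 + 3*s**2 + 9)/4 is an antiderivative of f.
Check: d/ds[-5*log(2*s**4 + 3*s**2 + 9)/4] = (-20*s**3 - 15*s)/(4*s**4 + 6*s**2 + 18) = f(s).
F(0) = -5*log(9)/4; F(-1/2) = -5*log(79/8)/4.
Integral = F(0) - F(-1/2) = -5*log(3/2)/4 + 5*log(79/48)/4.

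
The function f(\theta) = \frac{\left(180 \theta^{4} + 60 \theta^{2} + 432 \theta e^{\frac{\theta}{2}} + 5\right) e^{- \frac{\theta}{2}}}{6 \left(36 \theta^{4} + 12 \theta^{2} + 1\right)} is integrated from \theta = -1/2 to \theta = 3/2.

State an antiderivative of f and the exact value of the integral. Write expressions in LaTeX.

Check any antiderivative F(\theta) by computing F'(\theta) and comparing it with f(\theta).
F(\theta) = \frac{\left(- 30 \theta^{2} - 18 e^{\frac{\theta}{2}} - 5\right) e^{- \frac{\theta}{2}}}{3 \left(6 \theta^{2} + 1\right)} is an antiderivative of f.
Check: d/d\theta[\frac{\left(- 30 \theta^{2} - 18 e^{\frac{\theta}{2}} - 5\right) e^{- \frac{\theta}{2}}}{3 \left(6 \theta^{2} + 1\right)}] = \frac{180 \theta^{4} + 60 \theta^{2} + 432 \theta e^{\frac{\theta}{2}} + 5}{216 \theta^{4} e^{\frac{\theta}{2}} + 72 \theta^{2} e^{\frac{\theta}{2}} + 6 e^{\frac{\theta}{2}}}, which equals f(\theta).
F(3/2) = - \frac{5}{3 e^{\frac{3}{4}}} - \frac{12}{29}; F(-1/2) = - \frac{12}{5} - \frac{5 e^{\frac{1}{4}}}{3}.
Integral = F(3/2) - F(-1/2) = - \frac{5}{3 e^{\frac{3}{4}}} + \frac{288}{145} + \frac{5 e^{\frac{1}{4}}}{3}.

Antiderivative: F(\theta) = \frac{\left(- 30 \theta^{2} - 18 e^{\frac{\theta}{2}} - 5\right) e^{- \frac{\theta}{2}}}{3 \left(6 \theta^{2} + 1\right)}; value = - \frac{5}{3 e^{\frac{3}{4}}} + \frac{288}{145} + \frac{5 e^{\frac{1}{4}}}{3}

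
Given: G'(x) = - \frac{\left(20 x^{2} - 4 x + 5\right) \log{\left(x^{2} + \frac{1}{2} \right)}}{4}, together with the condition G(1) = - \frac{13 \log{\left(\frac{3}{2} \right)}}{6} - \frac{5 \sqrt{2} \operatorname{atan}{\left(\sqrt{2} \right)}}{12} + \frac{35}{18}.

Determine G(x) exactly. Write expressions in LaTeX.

G(x) = - \frac{5 x^{3} \log{\left(x^{2} + \frac{1}{2} \right)}}{3} + \frac{10 x^{3}}{9} + \frac{x^{2} \log{\left(x^{2} + \frac{1}{2} \right)}}{2} - \frac{x^{2}}{2} - \frac{5 x \log{\left(x^{2} + \frac{1}{2} \right)}}{4} + \frac{5 x}{6} + \frac{\log{\left(x^{2} + \frac{1}{2} \right)}}{4} - \frac{5 \sqrt{2} \operatorname{atan}{\left(\sqrt{2} x \right)}}{12} + \frac{1}{2}

Check a candidate G(x) by differentiating: d/dx[G] must match the given G'(x).
A general antiderivative is \frac{10 x^{3}}{9} - \frac{x^{2}}{2} + \frac{5 x}{6} + \left(- \frac{5 x^{3}}{3} + \frac{x^{2}}{2} - \frac{5 x}{4}\right) \log{\left(x^{2} + \frac{1}{2} \right)} + \frac{\log{\left(x^{2} + \frac{1}{2} \right)}}{4} - \frac{5 \sqrt{2} \operatorname{atan}{\left(\sqrt{2} x \right)}}{12} + C.
The condition gives C = - \frac{13 \log{\left(\frac{3}{2} \right)}}{6} - \frac{5 \sqrt{2} \operatorname{atan}{\left(\sqrt{2} \right)}}{12} + \frac{35}{18} - (- \frac{13 \log{\left(\frac{3}{2} \right)}}{6} - \frac{5 \sqrt{2} \operatorname{atan}{\left(\sqrt{2} \right)}}{12} + \frac{13}{9}) = \frac{1}{2}.
So G(x) = - \frac{5 x^{3} \log{\left(x^{2} + \frac{1}{2} \right)}}{3} + \frac{10 x^{3}}{9} + \frac{x^{2} \log{\left(x^{2} + \frac{1}{2} \right)}}{2} - \frac{x^{2}}{2} - \frac{5 x \log{\left(x^{2} + \frac{1}{2} \right)}}{4} + \frac{5 x}{6} + \frac{\log{\left(x^{2} + \frac{1}{2} \right)}}{4} - \frac{5 \sqrt{2} \operatorname{atan}{\left(\sqrt{2} x \right)}}{12} + \frac{1}{2}.
Check: d/dx[- \frac{5 x^{3} \log{\left(x^{2} + \frac{1}{2} \right)}}{3} + \frac{10 x^{3}}{9} + \frac{x^{2} \log{\left(x^{2} + \frac{1}{2} \right)}}{2} - \frac{x^{2}}{2} - \frac{5 x \log{\left(x^{2} + \frac{1}{2} \right)}}{4} + \frac{5 x}{6} + \frac{\log{\left(x^{2} + \frac{1}{2} \right)}}{4} - \frac{5 \sqrt{2} \operatorname{atan}{\left(\sqrt{2} x \right)}}{12} + \frac{1}{2}] = - 5 x^{2} \log{\left(x^{2} + \frac{1}{2} \right)} + x \log{\left(x^{2} + \frac{1}{2} \right)} - \frac{5 \log{\left(x^{2} + \frac{1}{2} \right)}}{4}, which equals G'(x).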